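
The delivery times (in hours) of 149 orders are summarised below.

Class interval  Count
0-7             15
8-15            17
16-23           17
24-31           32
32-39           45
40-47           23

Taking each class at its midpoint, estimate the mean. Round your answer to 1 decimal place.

27.2

Midpoints: 3.5, 11.5, 19.5, 27.5, 35.5, 43.5
Σfm = 15×3.5 + 17×11.5 + 17×19.5 + 32×27.5 + 45×35.5 + 23×43.5 = 4057.5
n = Σf = 149
Mean = 4057.5 / 149 = 27.2315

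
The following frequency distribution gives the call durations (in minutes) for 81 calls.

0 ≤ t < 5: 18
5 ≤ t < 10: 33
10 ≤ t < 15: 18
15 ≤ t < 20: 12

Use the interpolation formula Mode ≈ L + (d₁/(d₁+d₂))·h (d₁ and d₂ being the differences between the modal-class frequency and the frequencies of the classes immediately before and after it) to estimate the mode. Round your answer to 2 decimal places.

Modal class: 5 ≤ t < 10 (highest frequency 33).
d₁ = 33 − 18 = 15, d₂ = 33 − 18 = 15
Mode ≈ 5 + (15/(15+15)) × 5 = 5 + 2.5000 = 7.5000

7.50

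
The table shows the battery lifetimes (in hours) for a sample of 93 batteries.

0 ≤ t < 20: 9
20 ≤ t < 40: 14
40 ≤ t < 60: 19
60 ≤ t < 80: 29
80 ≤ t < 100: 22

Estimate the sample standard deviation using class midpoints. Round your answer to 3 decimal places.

Midpoints: 10, 30, 50, 70, 90
n = 93, Σfm = 5470, mean = 58.8172
Σfm² = 381300
Σf(m − x̄)² = Σfm² − (Σfm)²/n = 381300 − 5470²/93 = 59569.8925
Sample variance = 59569.8925 / 92 = 647.4988
Standard deviation = √647.4988 = 25.4460

25.446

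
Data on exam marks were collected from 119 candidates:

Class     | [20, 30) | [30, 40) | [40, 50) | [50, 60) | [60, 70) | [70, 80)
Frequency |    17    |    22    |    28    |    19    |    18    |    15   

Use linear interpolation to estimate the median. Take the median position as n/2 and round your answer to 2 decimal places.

Cumulative frequencies: 17, 39, 67, 86, 104, 119
n = 119; position = n/2 = 59.5.
This falls in the class [40, 50): L = 40, F = 39, f = 28, h = 10.
Median ≈ 40 + ((59.5 − 39) / 28) × 10 = 47.3214

47.32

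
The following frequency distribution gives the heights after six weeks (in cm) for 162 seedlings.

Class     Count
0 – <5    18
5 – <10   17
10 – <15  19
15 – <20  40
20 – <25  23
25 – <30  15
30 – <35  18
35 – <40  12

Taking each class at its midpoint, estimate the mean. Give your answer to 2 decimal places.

Midpoints: 2.5, 7.5, 12.5, 17.5, 22.5, 27.5, 32.5, 37.5
Σfm = 18×2.5 + 17×7.5 + 19×12.5 + 40×17.5 + 23×22.5 + 15×27.5 + 18×32.5 + 12×37.5 = 3075
n = Σf = 162
Mean = 3075 / 162 = 18.9815

18.98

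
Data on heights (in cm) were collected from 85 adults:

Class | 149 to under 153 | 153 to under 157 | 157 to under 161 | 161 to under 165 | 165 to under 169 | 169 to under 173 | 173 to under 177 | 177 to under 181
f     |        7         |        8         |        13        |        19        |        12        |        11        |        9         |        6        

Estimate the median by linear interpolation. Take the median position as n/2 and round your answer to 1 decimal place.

Cumulative frequencies: 7, 15, 28, 47, 59, 70, 79, 85
n = 85; position = n/2 = 42.5.
This falls in the class 161 to under 165: L = 161, F = 28, f = 19, h = 4.
Median ≈ 161 + ((42.5 − 28) / 19) × 4 = 164.0526

164.1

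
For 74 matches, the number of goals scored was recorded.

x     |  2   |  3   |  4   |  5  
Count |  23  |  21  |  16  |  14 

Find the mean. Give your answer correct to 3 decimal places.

Values: 2, 3, 4, 5
Σfx = 23×2 + 21×3 + 16×4 + 14×5 = 243
n = Σf = 74
Mean = 243 / 74 = 3.2838

3.284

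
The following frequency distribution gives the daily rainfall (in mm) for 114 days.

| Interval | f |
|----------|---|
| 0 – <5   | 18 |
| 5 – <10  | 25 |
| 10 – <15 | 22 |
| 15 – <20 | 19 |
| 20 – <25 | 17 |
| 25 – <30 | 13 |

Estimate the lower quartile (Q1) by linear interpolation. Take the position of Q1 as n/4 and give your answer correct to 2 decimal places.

Cumulative frequencies: 18, 43, 65, 84, 101, 114
n = 114; position = n/4 = 28.5.
This falls in the class 5 – <10: L = 5, F = 18, f = 25, h = 5.
Lower quartile ≈ 5 + ((28.5 − 18) / 25) × 5 = 7.1000

7.10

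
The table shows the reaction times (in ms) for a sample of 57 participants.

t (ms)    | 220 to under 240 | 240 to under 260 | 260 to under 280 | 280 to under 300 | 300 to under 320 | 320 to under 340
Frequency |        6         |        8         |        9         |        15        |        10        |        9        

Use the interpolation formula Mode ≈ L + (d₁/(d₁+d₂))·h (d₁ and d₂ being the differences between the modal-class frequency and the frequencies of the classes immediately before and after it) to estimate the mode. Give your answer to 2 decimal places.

Modal class: 280 to under 300 (highest frequency 15).
d₁ = 15 − 9 = 6, d₂ = 15 − 10 = 5
Mode ≈ 280 + (6/(6+5)) × 20 = 280 + 10.9091 = 290.9091

290.91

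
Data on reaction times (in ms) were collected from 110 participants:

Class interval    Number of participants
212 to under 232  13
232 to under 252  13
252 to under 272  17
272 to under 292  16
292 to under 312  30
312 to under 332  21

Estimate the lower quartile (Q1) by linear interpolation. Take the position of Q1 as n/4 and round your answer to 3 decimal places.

253.765

Cumulative frequencies: 13, 26, 43, 59, 89, 110
n = 110; position = n/4 = 27.5.
This falls in the class 252 to under 272: L = 252, F = 26, f = 17, h = 20.
Lower quartile ≈ 252 + ((27.5 − 26) / 17) × 20 = 253.7647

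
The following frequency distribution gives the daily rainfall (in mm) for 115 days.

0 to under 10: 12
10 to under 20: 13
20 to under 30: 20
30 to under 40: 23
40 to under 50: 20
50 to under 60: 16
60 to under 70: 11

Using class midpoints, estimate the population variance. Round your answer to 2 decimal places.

Midpoints: 5, 15, 25, 35, 45, 55, 65
n = 115, Σfm = 4055, mean = 35.2609
Σfm² = 179275
Σf(m − x̄)² = Σfm² − (Σfm)²/n = 179275 − 4055²/115 = 36292.1739
Population variance = 36292.1739 / 115 = 315.5841

315.58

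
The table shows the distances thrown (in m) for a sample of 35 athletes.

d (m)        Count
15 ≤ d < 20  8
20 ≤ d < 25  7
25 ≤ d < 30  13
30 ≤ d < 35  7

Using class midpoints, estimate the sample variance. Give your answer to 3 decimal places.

28.445

Midpoints: 17.5, 22.5, 27.5, 32.5
n = 35, Σfm = 882.5, mean = 25.2143
Σfm² = 23218.75
Σf(m − x̄)² = Σfm² − (Σfm)²/n = 23218.75 − 882.5²/35 = 967.1429
Sample variance = 967.1429 / 34 = 28.4454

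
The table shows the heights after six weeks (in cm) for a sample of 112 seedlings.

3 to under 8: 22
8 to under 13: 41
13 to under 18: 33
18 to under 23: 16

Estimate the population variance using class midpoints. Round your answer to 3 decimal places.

22.877

Midpoints: 5.5, 10.5, 15.5, 20.5
n = 112, Σfm = 1391, mean = 12.4196
Σfm² = 19838
Σf(m − x̄)² = Σfm² − (Σfm)²/n = 19838 − 1391²/112 = 2562.2768
Population variance = 2562.2768 / 112 = 22.8775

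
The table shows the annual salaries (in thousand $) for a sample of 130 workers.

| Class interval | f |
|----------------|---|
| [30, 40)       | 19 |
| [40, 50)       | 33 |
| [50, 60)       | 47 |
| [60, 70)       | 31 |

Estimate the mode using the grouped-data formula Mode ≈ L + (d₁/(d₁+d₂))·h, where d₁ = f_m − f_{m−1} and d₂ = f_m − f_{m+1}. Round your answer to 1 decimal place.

Modal class: [50, 60) (highest frequency 47).
d₁ = 47 − 33 = 14, d₂ = 47 − 31 = 16
Mode ≈ 50 + (14/(14+16)) × 10 = 50 + 4.6667 = 54.6667

54.7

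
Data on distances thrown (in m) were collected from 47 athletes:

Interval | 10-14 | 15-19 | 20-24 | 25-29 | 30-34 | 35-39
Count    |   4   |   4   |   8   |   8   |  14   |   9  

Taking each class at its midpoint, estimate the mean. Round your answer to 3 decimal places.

27.426

Midpoints: 12, 17, 22, 27, 32, 37
Σfm = 4×12 + 4×17 + 8×22 + 8×27 + 14×32 + 9×37 = 1289
n = Σf = 47
Mean = 1289 / 47 = 27.4255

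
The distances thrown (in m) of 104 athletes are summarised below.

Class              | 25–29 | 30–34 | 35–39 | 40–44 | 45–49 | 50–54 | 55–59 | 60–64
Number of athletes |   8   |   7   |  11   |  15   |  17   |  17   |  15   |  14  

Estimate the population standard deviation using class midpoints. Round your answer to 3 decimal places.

Midpoints: 27, 32, 37, 42, 47, 52, 57, 62
n = 104, Σfm = 4883, mean = 46.9519
Σfm² = 240591
Σf(m − x̄)² = Σfm² − (Σfm)²/n = 240591 − 4883²/104 = 11324.7596
Population variance = 11324.7596 / 104 = 108.8919
Standard deviation = √108.8919 = 10.4351

10.435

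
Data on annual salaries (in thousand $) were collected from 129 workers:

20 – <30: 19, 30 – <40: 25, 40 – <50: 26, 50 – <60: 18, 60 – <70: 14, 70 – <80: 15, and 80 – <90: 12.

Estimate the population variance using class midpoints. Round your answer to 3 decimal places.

Midpoints: 25, 35, 45, 55, 65, 75, 85
n = 129, Σfm = 6565, mean = 50.8915
Σfm² = 379825
Σf(m − x̄)² = Σfm² − (Σfm)²/n = 379825 − 6565²/129 = 45722.4806
Population variance = 45722.4806 / 129 = 354.4378

354.438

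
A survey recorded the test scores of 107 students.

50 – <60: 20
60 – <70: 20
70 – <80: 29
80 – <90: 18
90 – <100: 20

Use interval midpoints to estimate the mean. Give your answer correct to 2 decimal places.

Midpoints: 55, 65, 75, 85, 95
Σfm = 20×55 + 20×65 + 29×75 + 18×85 + 20×95 = 8005
n = Σf = 107
Mean = 8005 / 107 = 74.8131

74.81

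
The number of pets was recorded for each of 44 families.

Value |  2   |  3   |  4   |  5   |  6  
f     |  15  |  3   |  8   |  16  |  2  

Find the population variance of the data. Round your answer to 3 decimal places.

1.890

Values: 2, 3, 4, 5, 6
n = 44, Σfx = 163, mean = 3.7045
Σfx² = 687
Σf(x − x̄)² = Σfx² − (Σfx)²/n = 687 − 163²/44 = 83.1591
Population variance = 83.1591 / 44 = 1.8900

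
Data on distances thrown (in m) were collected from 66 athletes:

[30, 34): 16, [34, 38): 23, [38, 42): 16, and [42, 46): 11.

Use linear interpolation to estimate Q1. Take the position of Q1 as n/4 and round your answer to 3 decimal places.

Cumulative frequencies: 16, 39, 55, 66
n = 66; position = n/4 = 16.5.
This falls in the class [34, 38): L = 34, F = 16, f = 23, h = 4.
Lower quartile ≈ 34 + ((16.5 − 16) / 23) × 4 = 34.0870

34.087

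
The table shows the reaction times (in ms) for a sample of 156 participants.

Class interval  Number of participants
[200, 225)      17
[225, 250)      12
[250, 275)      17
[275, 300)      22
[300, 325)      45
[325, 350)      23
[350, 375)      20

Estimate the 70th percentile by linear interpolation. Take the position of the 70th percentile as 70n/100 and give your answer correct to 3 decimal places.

Cumulative frequencies: 17, 29, 46, 68, 113, 136, 156
n = 156; position = 70n/100 = 109.2.
This falls in the class [300, 325): L = 300, F = 68, f = 45, h = 25.
70th percentile ≈ 300 + ((109.2 − 68) / 45) × 25 = 322.8889

322.889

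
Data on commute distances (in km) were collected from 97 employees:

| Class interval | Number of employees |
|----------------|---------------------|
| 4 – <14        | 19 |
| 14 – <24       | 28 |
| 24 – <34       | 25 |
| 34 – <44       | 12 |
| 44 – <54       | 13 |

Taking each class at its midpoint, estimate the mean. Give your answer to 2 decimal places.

26.11

Midpoints: 9, 19, 29, 39, 49
Σfm = 19×9 + 28×19 + 25×29 + 12×39 + 13×49 = 2533
n = Σf = 97
Mean = 2533 / 97 = 26.1134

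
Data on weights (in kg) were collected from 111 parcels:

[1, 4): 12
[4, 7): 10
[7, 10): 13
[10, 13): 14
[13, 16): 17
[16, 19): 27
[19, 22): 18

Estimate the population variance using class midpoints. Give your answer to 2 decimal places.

34.03

Midpoints: 2.5, 5.5, 8.5, 11.5, 14.5, 17.5, 20.5
n = 111, Σfm = 1444.5, mean = 13.0135
Σfm² = 22575.75
Σf(m − x̄)² = Σfm² − (Σfm)²/n = 22575.75 − 1444.5²/111 = 3777.7297
Population variance = 3777.7297 / 111 = 34.0336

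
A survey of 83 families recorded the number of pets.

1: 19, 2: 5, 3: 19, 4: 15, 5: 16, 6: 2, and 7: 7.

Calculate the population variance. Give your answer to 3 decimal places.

Values: 1, 2, 3, 4, 5, 6, 7
n = 83, Σfx = 287, mean = 3.4578
Σfx² = 1265
Σf(x − x̄)² = Σfx² − (Σfx)²/n = 1265 − 287²/83 = 272.6024
Population variance = 272.6024 / 83 = 3.2844

3.284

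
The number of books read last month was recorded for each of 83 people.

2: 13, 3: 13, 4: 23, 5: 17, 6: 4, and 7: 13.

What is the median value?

Cumulative frequencies: 13, 26, 49, 66, 70, 83
n = 83, so the median is the value in position (n+1)/2 = 42.
Position 42 falls at value 4.

4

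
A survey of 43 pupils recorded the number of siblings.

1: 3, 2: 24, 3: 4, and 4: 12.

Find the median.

Cumulative frequencies: 3, 27, 31, 43
n = 43, so the median is the value in position (n+1)/2 = 22.
Position 22 falls at value 2.

2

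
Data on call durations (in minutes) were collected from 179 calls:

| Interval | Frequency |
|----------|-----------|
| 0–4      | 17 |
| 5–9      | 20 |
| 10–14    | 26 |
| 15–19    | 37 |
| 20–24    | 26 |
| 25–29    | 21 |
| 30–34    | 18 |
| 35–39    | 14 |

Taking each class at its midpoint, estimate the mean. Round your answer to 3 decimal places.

18.704

Midpoints: 2, 7, 12, 17, 22, 27, 32, 37
Σfm = 17×2 + 20×7 + 26×12 + 37×17 + 26×22 + 21×27 + 18×32 + 14×37 = 3348
n = Σf = 179
Mean = 3348 / 179 = 18.7039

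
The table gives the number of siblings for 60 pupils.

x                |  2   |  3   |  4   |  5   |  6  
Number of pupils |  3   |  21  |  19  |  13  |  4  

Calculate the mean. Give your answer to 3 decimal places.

Values: 2, 3, 4, 5, 6
Σfx = 3×2 + 21×3 + 19×4 + 13×5 + 4×6 = 234
n = Σf = 60
Mean = 234 / 60 = 3.9000

3.900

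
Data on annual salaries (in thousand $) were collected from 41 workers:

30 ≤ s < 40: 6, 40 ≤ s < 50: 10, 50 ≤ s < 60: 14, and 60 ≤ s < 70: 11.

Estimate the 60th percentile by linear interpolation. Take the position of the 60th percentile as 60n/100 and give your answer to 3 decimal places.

Cumulative frequencies: 6, 16, 30, 41
n = 41; position = 60n/100 = 24.6.
This falls in the class 50 ≤ s < 60: L = 50, F = 16, f = 14, h = 10.
60th percentile ≈ 50 + ((24.6 − 16) / 14) × 10 = 56.1429

56.143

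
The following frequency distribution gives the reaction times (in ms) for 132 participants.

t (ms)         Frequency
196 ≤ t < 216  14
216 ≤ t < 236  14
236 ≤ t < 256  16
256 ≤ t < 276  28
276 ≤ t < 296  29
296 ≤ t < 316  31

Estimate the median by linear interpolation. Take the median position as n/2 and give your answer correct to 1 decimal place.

271.7

Cumulative frequencies: 14, 28, 44, 72, 101, 132
n = 132; position = n/2 = 66.
This falls in the class 256 ≤ t < 276: L = 256, F = 44, f = 28, h = 20.
Median ≈ 256 + ((66 − 44) / 28) × 20 = 271.7143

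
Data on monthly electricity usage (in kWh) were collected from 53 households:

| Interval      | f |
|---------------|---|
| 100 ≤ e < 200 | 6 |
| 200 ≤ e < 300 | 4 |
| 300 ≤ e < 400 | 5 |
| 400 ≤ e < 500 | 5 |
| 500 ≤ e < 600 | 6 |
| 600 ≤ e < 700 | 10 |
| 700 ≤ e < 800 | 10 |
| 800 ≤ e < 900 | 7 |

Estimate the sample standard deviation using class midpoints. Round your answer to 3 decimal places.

Midpoints: 150, 250, 350, 450, 550, 650, 750, 850
n = 53, Σfm = 29150, mean = 550.0000
Σfm² = 18732500
Σf(m − x̄)² = Σfm² − (Σfm)²/n = 18732500 − 29150²/53 = 2700000.0000
Sample variance = 2700000.0000 / 52 = 51923.0769
Standard deviation = √51923.0769 = 227.8664

227.866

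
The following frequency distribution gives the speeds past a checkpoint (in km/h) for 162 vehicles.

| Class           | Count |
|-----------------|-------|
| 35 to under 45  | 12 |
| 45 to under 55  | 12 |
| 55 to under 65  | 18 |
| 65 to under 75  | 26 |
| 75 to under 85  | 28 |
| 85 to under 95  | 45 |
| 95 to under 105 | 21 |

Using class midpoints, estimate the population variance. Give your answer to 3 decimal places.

Midpoints: 40, 50, 60, 70, 80, 90, 100
n = 162, Σfm = 12370, mean = 76.3580
Σfm² = 995100
Σf(m − x̄)² = Σfm² − (Σfm)²/n = 995100 − 12370²/162 = 50551.2346
Population variance = 50551.2346 / 162 = 312.0447

312.045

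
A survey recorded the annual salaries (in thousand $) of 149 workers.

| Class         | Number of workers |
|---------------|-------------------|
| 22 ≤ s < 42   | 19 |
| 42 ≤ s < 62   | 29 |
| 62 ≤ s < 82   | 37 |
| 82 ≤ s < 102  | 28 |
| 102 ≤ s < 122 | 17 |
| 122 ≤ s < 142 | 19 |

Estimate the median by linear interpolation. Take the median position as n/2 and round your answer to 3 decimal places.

76.324

Cumulative frequencies: 19, 48, 85, 113, 130, 149
n = 149; position = n/2 = 74.5.
This falls in the class 62 ≤ s < 82: L = 62, F = 48, f = 37, h = 20.
Median ≈ 62 + ((74.5 − 48) / 37) × 20 = 76.3243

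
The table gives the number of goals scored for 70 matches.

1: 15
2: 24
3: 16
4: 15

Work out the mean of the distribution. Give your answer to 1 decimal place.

Values: 1, 2, 3, 4
Σfx = 15×1 + 24×2 + 16×3 + 15×4 = 171
n = Σf = 70
Mean = 171 / 70 = 2.4429

2.4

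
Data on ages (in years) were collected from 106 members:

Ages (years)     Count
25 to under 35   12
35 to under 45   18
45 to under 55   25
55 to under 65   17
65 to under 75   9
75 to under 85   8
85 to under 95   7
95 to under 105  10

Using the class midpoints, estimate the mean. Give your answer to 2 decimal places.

Midpoints: 30, 40, 50, 60, 70, 80, 90, 100
Σfm = 12×30 + 18×40 + 25×50 + 17×60 + 9×70 + 8×80 + 7×90 + 10×100 = 6250
n = Σf = 106
Mean = 6250 / 106 = 58.9623

58.96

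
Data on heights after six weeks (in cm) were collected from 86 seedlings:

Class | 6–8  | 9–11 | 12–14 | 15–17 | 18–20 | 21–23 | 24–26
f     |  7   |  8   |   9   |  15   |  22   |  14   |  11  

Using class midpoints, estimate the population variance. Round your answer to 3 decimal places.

Midpoints: 7, 10, 13, 16, 19, 22, 25
n = 86, Σfm = 1487, mean = 17.2907
Σfm² = 28097
Σf(m − x̄)² = Σfm² − (Σfm)²/n = 28097 − 1487²/86 = 2385.7326
Population variance = 2385.7326 / 86 = 27.7411

27.741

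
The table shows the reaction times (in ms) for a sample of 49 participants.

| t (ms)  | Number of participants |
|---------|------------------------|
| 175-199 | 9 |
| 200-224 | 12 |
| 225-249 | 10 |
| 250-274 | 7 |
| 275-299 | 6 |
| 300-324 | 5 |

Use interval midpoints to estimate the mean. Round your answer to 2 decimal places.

239.04

Midpoints: 187, 212, 237, 262, 287, 312
Σfm = 9×187 + 12×212 + 10×237 + 7×262 + 6×287 + 5×312 = 11713
n = Σf = 49
Mean = 11713 / 49 = 239.0408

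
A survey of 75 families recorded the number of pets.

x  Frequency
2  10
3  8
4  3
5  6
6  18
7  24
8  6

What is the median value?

6

Cumulative frequencies: 10, 18, 21, 27, 45, 69, 75
n = 75, so the median is the value in position (n+1)/2 = 38.
Position 38 falls at value 6.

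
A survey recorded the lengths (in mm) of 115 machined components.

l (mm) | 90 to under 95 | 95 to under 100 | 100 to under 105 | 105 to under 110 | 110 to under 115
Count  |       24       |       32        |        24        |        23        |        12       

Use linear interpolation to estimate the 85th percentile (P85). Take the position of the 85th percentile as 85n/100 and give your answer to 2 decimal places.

108.86

Cumulative frequencies: 24, 56, 80, 103, 115
n = 115; position = 85n/100 = 97.75.
This falls in the class 105 to under 110: L = 105, F = 80, f = 23, h = 5.
85th percentile ≈ 105 + ((97.75 − 80) / 23) × 5 = 108.8587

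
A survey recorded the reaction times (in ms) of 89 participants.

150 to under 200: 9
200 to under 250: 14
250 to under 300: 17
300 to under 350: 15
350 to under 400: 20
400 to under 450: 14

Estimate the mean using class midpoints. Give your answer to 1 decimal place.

311.5

Midpoints: 175, 225, 275, 325, 375, 425
Σfm = 9×175 + 14×225 + 17×275 + 15×325 + 20×375 + 14×425 = 27725
n = Σf = 89
Mean = 27725 / 89 = 311.5169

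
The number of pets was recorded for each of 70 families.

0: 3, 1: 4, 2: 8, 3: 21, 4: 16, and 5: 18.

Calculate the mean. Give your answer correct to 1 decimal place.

Values: 0, 1, 2, 3, 4, 5
Σfx = 3×0 + 4×1 + 8×2 + 21×3 + 16×4 + 18×5 = 237
n = Σf = 70
Mean = 237 / 70 = 3.3857

3.4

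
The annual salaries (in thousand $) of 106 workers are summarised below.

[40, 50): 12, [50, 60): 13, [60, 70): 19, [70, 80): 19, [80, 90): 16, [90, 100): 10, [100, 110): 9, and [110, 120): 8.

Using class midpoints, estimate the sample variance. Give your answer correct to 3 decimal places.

421.096

Midpoints: 45, 55, 65, 75, 85, 95, 105, 115
n = 106, Σfm = 8090, mean = 76.3208
Σfm² = 661650
Σf(m − x̄)² = Σfm² − (Σfm)²/n = 661650 − 8090²/106 = 44215.0943
Sample variance = 44215.0943 / 105 = 421.0961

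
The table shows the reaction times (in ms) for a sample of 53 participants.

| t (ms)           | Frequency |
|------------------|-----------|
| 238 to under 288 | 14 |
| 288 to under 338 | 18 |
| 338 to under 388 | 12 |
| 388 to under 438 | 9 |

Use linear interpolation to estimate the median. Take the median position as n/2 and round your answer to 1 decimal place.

Cumulative frequencies: 14, 32, 44, 53
n = 53; position = n/2 = 26.5.
This falls in the class 288 to under 338: L = 288, F = 14, f = 18, h = 50.
Median ≈ 288 + ((26.5 − 14) / 18) × 50 = 322.7222

322.7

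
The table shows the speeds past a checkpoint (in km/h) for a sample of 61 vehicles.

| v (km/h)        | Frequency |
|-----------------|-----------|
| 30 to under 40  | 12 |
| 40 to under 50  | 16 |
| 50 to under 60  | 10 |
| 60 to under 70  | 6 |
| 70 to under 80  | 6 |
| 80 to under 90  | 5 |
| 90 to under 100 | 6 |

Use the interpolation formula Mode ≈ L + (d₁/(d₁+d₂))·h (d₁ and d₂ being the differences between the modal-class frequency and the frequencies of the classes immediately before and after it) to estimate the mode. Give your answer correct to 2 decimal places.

44.00

Modal class: 40 to under 50 (highest frequency 16).
d₁ = 16 − 12 = 4, d₂ = 16 − 10 = 6
Mode ≈ 40 + (4/(4+6)) × 10 = 40 + 4.0000 = 44.0000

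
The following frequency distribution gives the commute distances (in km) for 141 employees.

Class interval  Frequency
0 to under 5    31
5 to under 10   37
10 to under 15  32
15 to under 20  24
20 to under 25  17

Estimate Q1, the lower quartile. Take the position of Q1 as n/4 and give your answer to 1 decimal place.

Cumulative frequencies: 31, 68, 100, 124, 141
n = 141; position = n/4 = 35.25.
This falls in the class 5 to under 10: L = 5, F = 31, f = 37, h = 5.
Lower quartile ≈ 5 + ((35.25 − 31) / 37) × 5 = 5.5743

5.6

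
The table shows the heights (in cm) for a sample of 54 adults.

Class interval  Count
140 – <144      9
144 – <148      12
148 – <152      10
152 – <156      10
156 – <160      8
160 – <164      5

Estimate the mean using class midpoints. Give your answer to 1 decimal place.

Midpoints: 142, 146, 150, 154, 158, 162
Σfm = 9×142 + 12×146 + 10×150 + 10×154 + 8×158 + 5×162 = 8144
n = Σf = 54
Mean = 8144 / 54 = 150.8148

150.8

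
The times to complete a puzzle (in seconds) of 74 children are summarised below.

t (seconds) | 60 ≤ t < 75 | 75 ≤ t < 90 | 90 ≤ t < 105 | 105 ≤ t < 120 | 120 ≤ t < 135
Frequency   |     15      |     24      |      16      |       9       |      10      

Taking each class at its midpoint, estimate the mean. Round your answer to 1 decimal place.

92.4

Midpoints: 67.5, 82.5, 97.5, 112.5, 127.5
Σfm = 15×67.5 + 24×82.5 + 16×97.5 + 9×112.5 + 10×127.5 = 6840
n = Σf = 74
Mean = 6840 / 74 = 92.4324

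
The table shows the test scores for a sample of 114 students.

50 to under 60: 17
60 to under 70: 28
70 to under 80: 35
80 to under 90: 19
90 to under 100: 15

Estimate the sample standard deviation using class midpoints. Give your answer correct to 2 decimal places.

12.39

Midpoints: 55, 65, 75, 85, 95
n = 114, Σfm = 8420, mean = 73.8596
Σfm² = 639250
Σf(m − x̄)² = Σfm² − (Σfm)²/n = 639250 − 8420²/114 = 17351.7544
Sample variance = 17351.7544 / 113 = 153.5553
Standard deviation = √153.5553 = 12.3917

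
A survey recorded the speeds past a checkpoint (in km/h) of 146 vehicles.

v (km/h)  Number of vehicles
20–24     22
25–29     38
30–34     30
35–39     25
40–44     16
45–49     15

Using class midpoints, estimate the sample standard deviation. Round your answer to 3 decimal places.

Midpoints: 22, 27, 32, 37, 42, 47
n = 146, Σfm = 4772, mean = 32.6849
Σfm² = 164654
Σf(m − x̄)² = Σfm² − (Σfm)²/n = 164654 − 4772²/146 = 8681.5068
Sample variance = 8681.5068 / 145 = 59.8725
Standard deviation = √59.8725 = 7.7377

7.738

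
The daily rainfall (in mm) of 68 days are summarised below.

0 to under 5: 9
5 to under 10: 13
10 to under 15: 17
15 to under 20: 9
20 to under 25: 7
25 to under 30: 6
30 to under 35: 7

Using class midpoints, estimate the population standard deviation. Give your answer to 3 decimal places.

9.211

Midpoints: 2.5, 7.5, 12.5, 17.5, 22.5, 27.5, 32.5
n = 68, Σfm = 1040, mean = 15.2941
Σfm² = 21675
Σf(m − x̄)² = Σfm² − (Σfm)²/n = 21675 − 1040²/68 = 5769.1176
Population variance = 5769.1176 / 68 = 84.8400
Standard deviation = √84.8400 = 9.2109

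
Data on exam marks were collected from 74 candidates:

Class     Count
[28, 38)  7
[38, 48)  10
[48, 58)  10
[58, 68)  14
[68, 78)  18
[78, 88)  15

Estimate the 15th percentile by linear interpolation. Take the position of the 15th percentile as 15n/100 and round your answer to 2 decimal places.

Cumulative frequencies: 7, 17, 27, 41, 59, 74
n = 74; position = 15n/100 = 11.1.
This falls in the class [38, 48): L = 38, F = 7, f = 10, h = 10.
15th percentile ≈ 38 + ((11.1 − 7) / 10) × 10 = 42.1000

42.10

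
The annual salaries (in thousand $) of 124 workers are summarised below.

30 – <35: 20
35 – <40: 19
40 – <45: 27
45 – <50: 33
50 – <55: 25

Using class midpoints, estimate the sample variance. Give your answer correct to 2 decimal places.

46.21

Midpoints: 32.5, 37.5, 42.5, 47.5, 52.5
n = 124, Σfm = 5390, mean = 43.4677
Σfm² = 239975
Σf(m − x̄)² = Σfm² − (Σfm)²/n = 239975 − 5390²/124 = 5683.8710
Sample variance = 5683.8710 / 123 = 46.2103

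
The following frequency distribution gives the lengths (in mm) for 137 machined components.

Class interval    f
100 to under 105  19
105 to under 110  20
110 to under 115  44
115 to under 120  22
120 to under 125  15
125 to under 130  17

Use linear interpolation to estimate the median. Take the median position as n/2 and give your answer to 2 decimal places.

113.35

Cumulative frequencies: 19, 39, 83, 105, 120, 137
n = 137; position = n/2 = 68.5.
This falls in the class 110 to under 115: L = 110, F = 39, f = 44, h = 5.
Median ≈ 110 + ((68.5 − 39) / 44) × 5 = 113.3523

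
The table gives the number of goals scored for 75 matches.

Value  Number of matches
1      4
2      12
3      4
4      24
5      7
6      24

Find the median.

Cumulative frequencies: 4, 16, 20, 44, 51, 75
n = 75, so the median is the value in position (n+1)/2 = 38.
Position 38 falls at value 4.

4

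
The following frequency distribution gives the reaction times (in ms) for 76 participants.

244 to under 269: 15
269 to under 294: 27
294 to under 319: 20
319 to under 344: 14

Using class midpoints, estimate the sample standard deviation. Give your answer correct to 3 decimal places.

25.277

Midpoints: 256.5, 281.5, 306.5, 331.5
n = 76, Σfm = 22219, mean = 292.3553
Σfm² = 6543761
Σf(m − x̄)² = Σfm² − (Σfm)²/n = 6543761 − 22219²/76 = 47919.4079
Sample variance = 47919.4079 / 75 = 638.9254
Standard deviation = √638.9254 = 25.2770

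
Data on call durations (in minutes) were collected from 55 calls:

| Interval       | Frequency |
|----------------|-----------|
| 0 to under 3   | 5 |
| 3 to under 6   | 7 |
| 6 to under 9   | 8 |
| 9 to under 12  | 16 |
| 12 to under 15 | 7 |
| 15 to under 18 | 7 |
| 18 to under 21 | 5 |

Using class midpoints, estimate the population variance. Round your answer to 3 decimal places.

26.342

Midpoints: 1.5, 4.5, 7.5, 10.5, 13.5, 16.5, 19.5
n = 55, Σfm = 574.5, mean = 10.4455
Σfm² = 7449.75
Σf(m − x̄)² = Σfm² − (Σfm)²/n = 7449.75 − 574.5²/55 = 1448.8364
Population variance = 1448.8364 / 55 = 26.3425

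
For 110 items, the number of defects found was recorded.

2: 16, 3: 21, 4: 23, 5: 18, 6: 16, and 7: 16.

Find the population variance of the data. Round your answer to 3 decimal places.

Values: 2, 3, 4, 5, 6, 7
n = 110, Σfx = 485, mean = 4.4091
Σfx² = 2431
Σf(x − x̄)² = Σfx² − (Σfx)²/n = 2431 − 485²/110 = 292.5909
Population variance = 292.5909 / 110 = 2.6599

2.660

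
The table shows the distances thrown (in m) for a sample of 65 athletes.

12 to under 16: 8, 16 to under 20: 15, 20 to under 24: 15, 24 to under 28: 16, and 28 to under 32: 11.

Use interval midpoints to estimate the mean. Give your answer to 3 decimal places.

Midpoints: 14, 18, 22, 26, 30
Σfm = 8×14 + 15×18 + 15×22 + 16×26 + 11×30 = 1458
n = Σf = 65
Mean = 1458 / 65 = 22.4308

22.431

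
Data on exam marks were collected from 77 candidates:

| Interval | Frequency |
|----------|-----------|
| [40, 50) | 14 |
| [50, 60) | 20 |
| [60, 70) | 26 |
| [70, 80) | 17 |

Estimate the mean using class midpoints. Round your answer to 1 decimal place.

Midpoints: 45, 55, 65, 75
Σfm = 14×45 + 20×55 + 26×65 + 17×75 = 4695
n = Σf = 77
Mean = 4695 / 77 = 60.9740

61.0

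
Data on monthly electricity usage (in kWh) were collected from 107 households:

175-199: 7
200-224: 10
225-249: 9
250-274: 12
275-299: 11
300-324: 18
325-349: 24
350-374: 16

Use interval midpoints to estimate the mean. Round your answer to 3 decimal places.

293.075

Midpoints: 187, 212, 237, 262, 287, 312, 337, 362
Σfm = 7×187 + 10×212 + 9×237 + 12×262 + 11×287 + 18×312 + 24×337 + 16×362 = 31359
n = Σf = 107
Mean = 31359 / 107 = 293.0748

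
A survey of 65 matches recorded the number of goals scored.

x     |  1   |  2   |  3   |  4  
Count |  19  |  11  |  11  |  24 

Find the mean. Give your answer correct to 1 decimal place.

2.6

Values: 1, 2, 3, 4
Σfx = 19×1 + 11×2 + 11×3 + 24×4 = 170
n = Σf = 65
Mean = 170 / 65 = 2.6154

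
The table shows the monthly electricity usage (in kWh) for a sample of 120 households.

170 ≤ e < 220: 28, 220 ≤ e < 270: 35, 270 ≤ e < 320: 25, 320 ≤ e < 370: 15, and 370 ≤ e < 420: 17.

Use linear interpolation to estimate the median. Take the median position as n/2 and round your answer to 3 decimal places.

265.714

Cumulative frequencies: 28, 63, 88, 103, 120
n = 120; position = n/2 = 60.
This falls in the class 220 ≤ e < 270: L = 220, F = 28, f = 35, h = 50.
Median ≈ 220 + ((60 − 28) / 35) × 50 = 265.7143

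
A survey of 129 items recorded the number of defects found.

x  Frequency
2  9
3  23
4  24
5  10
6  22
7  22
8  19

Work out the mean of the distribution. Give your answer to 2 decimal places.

5.20

Values: 2, 3, 4, 5, 6, 7, 8
Σfx = 9×2 + 23×3 + 24×4 + 10×5 + 22×6 + 22×7 + 19×8 = 671
n = Σf = 129
Mean = 671 / 129 = 5.2016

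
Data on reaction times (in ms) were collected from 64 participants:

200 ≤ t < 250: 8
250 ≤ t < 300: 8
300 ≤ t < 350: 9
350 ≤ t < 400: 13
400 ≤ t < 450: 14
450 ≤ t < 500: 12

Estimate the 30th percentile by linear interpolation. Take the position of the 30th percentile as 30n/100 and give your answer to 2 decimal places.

317.78

Cumulative frequencies: 8, 16, 25, 38, 52, 64
n = 64; position = 30n/100 = 19.2.
This falls in the class 300 ≤ t < 350: L = 300, F = 16, f = 9, h = 50.
30th percentile ≈ 300 + ((19.2 − 16) / 9) × 50 = 317.7778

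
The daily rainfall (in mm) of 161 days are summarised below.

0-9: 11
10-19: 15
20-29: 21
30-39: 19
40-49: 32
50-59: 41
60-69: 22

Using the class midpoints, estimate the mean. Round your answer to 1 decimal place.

Midpoints: 4.5, 14.5, 24.5, 34.5, 44.5, 54.5, 64.5
Σfm = 11×4.5 + 15×14.5 + 21×24.5 + 19×34.5 + 32×44.5 + 41×54.5 + 22×64.5 = 6514.5
n = Σf = 161
Mean = 6514.5 / 161 = 40.4627

40.5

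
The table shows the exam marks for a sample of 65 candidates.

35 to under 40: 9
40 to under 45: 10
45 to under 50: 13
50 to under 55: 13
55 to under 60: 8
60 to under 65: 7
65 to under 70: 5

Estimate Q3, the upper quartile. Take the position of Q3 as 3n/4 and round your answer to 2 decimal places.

57.34

Cumulative frequencies: 9, 19, 32, 45, 53, 60, 65
n = 65; position = 3n/4 = 48.75.
This falls in the class 55 to under 60: L = 55, F = 45, f = 8, h = 5.
Upper quartile ≈ 55 + ((48.75 − 45) / 8) × 5 = 57.3438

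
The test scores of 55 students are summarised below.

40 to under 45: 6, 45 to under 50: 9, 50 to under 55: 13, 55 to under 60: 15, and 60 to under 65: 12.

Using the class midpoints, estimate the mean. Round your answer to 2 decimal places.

Midpoints: 42.5, 47.5, 52.5, 57.5, 62.5
Σfm = 6×42.5 + 9×47.5 + 13×52.5 + 15×57.5 + 12×62.5 = 2977.5
n = Σf = 55
Mean = 2977.5 / 55 = 54.1364

54.14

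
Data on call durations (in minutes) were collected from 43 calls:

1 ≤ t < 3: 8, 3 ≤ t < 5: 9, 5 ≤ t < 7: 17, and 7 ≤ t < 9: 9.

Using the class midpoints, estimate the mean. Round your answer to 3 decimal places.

5.256

Midpoints: 2, 4, 6, 8
Σfm = 8×2 + 9×4 + 17×6 + 9×8 = 226
n = Σf = 43
Mean = 226 / 43 = 5.2558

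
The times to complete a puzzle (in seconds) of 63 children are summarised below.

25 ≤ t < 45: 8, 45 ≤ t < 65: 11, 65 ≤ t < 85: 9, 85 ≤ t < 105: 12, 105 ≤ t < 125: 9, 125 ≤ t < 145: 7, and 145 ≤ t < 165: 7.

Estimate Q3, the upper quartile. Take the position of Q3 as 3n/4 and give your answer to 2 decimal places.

121.11

Cumulative frequencies: 8, 19, 28, 40, 49, 56, 63
n = 63; position = 3n/4 = 47.25.
This falls in the class 105 ≤ t < 125: L = 105, F = 40, f = 9, h = 20.
Upper quartile ≈ 105 + ((47.25 − 40) / 9) × 20 = 121.1111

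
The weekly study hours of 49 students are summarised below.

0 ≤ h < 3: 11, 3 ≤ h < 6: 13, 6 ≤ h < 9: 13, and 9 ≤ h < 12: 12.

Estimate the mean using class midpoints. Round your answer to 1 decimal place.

Midpoints: 1.5, 4.5, 7.5, 10.5
Σfm = 11×1.5 + 13×4.5 + 13×7.5 + 12×10.5 = 298.5
n = Σf = 49
Mean = 298.5 / 49 = 6.0918

6.1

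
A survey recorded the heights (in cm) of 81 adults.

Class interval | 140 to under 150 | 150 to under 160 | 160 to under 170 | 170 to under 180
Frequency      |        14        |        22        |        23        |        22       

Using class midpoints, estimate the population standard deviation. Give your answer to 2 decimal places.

Midpoints: 145, 155, 165, 175
n = 81, Σfm = 13085, mean = 161.5432
Σfm² = 2122825
Σf(m − x̄)² = Σfm² − (Σfm)²/n = 2122825 − 13085²/81 = 9032.0988
Population variance = 9032.0988 / 81 = 111.5074
Standard deviation = √111.5074 = 10.5597

10.56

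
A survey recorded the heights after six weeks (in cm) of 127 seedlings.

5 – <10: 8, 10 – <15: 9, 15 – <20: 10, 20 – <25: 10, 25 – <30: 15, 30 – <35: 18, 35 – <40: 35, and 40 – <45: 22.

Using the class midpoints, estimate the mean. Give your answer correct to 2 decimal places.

30.06

Midpoints: 7.5, 12.5, 17.5, 22.5, 27.5, 32.5, 37.5, 42.5
Σfm = 8×7.5 + 9×12.5 + 10×17.5 + 10×22.5 + 15×27.5 + 18×32.5 + 35×37.5 + 22×42.5 = 3817.5
n = Σf = 127
Mean = 3817.5 / 127 = 30.0591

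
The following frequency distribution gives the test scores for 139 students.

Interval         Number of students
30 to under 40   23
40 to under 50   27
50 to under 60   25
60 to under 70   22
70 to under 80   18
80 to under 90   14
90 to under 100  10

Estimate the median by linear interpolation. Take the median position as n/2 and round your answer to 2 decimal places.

57.80

Cumulative frequencies: 23, 50, 75, 97, 115, 129, 139
n = 139; position = n/2 = 69.5.
This falls in the class 50 to under 60: L = 50, F = 50, f = 25, h = 10.
Median ≈ 50 + ((69.5 − 50) / 25) × 10 = 57.8000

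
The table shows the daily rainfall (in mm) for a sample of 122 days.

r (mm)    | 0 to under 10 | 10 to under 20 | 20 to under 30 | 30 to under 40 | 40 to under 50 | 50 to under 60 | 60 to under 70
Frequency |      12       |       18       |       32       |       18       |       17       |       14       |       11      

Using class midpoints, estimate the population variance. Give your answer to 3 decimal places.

Midpoints: 5, 15, 25, 35, 45, 55, 65
n = 122, Σfm = 4010, mean = 32.8689
Σfm² = 169650
Σf(m − x̄)² = Σfm² − (Σfm)²/n = 169650 − 4010²/122 = 37845.9016
Population variance = 37845.9016 / 122 = 310.2123

310.212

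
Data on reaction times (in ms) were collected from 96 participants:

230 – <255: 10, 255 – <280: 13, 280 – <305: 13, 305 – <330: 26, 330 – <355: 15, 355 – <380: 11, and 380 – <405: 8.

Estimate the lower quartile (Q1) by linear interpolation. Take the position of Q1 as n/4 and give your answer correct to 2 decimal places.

281.92

Cumulative frequencies: 10, 23, 36, 62, 77, 88, 96
n = 96; position = n/4 = 24.
This falls in the class 280 – <305: L = 280, F = 23, f = 13, h = 25.
Lower quartile ≈ 280 + ((24 − 23) / 13) × 25 = 281.9231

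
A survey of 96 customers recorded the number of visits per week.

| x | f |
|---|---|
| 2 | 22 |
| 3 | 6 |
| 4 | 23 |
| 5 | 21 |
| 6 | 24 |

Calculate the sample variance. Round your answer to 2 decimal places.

2.18

Values: 2, 3, 4, 5, 6
n = 96, Σfx = 403, mean = 4.1979
Σfx² = 1899
Σf(x − x̄)² = Σfx² − (Σfx)²/n = 1899 − 403²/96 = 207.2396
Sample variance = 207.2396 / 95 = 2.1815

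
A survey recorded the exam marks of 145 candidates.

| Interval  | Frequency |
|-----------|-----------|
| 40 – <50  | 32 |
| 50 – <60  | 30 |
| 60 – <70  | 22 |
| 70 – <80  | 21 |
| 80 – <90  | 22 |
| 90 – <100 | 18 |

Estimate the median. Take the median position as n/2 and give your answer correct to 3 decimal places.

Cumulative frequencies: 32, 62, 84, 105, 127, 145
n = 145; position = n/2 = 72.5.
This falls in the class 60 – <70: L = 60, F = 62, f = 22, h = 10.
Median ≈ 60 + ((72.5 − 62) / 22) × 10 = 64.7727

64.773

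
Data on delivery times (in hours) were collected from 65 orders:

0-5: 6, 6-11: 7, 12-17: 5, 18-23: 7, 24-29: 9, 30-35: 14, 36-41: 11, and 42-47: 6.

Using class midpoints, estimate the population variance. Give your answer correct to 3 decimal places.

164.501

Midpoints: 2.5, 8.5, 14.5, 20.5, 26.5, 32.5, 38.5, 44.5
n = 65, Σfm = 1674.5, mean = 25.7615
Σfm² = 53830.25
Σf(m − x̄)² = Σfm² − (Σfm)²/n = 53830.25 − 1674.5²/65 = 10692.5538
Population variance = 10692.5538 / 65 = 164.5008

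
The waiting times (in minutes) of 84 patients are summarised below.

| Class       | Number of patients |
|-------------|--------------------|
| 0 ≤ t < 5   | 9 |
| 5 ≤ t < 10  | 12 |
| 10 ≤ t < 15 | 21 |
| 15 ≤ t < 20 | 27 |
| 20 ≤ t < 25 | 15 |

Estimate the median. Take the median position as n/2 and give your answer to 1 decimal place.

15.0

Cumulative frequencies: 9, 21, 42, 69, 84
n = 84; position = n/2 = 42.
This falls in the class 10 ≤ t < 15: L = 10, F = 21, f = 21, h = 5.
Median ≈ 10 + ((42 − 21) / 21) × 5 = 15.0000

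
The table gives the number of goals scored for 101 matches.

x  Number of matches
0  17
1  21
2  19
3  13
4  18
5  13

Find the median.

2

Cumulative frequencies: 17, 38, 57, 70, 88, 101
n = 101, so the median is the value in position (n+1)/2 = 51.
Position 51 falls at value 2.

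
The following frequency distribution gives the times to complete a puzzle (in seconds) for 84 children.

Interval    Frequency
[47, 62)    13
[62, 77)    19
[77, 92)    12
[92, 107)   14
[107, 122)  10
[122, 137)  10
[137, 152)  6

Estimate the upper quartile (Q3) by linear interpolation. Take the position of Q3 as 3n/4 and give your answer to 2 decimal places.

114.50

Cumulative frequencies: 13, 32, 44, 58, 68, 78, 84
n = 84; position = 3n/4 = 63.
This falls in the class [107, 122): L = 107, F = 58, f = 10, h = 15.
Upper quartile ≈ 107 + ((63 − 58) / 10) × 15 = 114.5000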